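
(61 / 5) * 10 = 122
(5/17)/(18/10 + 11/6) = 150/1853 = 0.08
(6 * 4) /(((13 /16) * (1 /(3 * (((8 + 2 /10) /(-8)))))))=-5904 /65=-90.83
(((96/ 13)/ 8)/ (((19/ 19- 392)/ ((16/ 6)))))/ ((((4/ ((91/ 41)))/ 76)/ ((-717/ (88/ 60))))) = 22886640/ 176341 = 129.79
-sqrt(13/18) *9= -3 *sqrt(26)/2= -7.65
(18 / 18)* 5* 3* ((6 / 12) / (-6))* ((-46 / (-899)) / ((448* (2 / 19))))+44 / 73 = 70724847 / 117603584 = 0.60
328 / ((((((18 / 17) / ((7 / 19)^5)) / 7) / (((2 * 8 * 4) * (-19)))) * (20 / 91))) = -477575879872 / 5864445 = -81435.82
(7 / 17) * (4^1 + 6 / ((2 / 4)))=112 / 17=6.59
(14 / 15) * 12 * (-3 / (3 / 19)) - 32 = -1224 / 5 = -244.80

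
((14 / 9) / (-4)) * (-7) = 2.72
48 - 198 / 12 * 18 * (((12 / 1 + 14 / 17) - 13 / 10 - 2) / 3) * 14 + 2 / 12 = -6707237 / 510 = -13151.45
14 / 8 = 7 / 4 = 1.75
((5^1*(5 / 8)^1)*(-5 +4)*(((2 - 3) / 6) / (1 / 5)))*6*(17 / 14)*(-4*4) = -2125 / 7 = -303.57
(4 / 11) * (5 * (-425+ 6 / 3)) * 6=-50760 / 11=-4614.55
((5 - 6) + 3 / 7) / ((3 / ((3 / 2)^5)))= -81 / 56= -1.45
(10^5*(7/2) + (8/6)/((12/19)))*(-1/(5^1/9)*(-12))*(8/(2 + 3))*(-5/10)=-151200912/25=-6048036.48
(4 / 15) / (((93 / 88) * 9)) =352 / 12555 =0.03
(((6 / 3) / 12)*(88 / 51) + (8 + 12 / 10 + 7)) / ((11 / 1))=12613 / 8415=1.50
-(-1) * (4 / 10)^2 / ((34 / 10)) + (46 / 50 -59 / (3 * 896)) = 0.95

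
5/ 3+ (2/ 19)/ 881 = 83701/ 50217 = 1.67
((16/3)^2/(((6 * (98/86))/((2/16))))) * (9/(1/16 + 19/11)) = 121088/46305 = 2.62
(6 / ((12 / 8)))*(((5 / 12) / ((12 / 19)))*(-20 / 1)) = -475 / 9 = -52.78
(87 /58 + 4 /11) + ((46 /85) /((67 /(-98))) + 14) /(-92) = 2478332 /1440835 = 1.72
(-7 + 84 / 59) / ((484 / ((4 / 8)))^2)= -329 / 55284416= -0.00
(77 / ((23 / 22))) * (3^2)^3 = 1234926 / 23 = 53692.43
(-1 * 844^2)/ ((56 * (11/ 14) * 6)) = -89042/ 33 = -2698.24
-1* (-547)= 547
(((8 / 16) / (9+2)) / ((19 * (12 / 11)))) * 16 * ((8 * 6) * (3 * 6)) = 576 / 19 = 30.32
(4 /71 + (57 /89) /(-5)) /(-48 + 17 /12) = 27204 /17661605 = 0.00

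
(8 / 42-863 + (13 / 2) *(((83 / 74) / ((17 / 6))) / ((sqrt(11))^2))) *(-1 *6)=250662745 / 48433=5175.45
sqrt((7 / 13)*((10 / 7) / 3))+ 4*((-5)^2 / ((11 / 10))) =sqrt(390) / 39+ 1000 / 11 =91.42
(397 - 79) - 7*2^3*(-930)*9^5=3075272238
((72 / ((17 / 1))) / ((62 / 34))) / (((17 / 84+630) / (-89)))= -538272 / 1641047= -0.33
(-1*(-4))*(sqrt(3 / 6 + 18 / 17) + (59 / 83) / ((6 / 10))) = 9.73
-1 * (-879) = 879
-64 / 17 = -3.76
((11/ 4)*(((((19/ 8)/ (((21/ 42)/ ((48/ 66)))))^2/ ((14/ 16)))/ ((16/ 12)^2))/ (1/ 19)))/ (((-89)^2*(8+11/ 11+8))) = 61731/ 20737178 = 0.00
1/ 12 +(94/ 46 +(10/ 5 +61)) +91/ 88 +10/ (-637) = 255840653/ 3867864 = 66.15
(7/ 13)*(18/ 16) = 63/ 104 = 0.61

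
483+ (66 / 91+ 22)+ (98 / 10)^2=1369016 / 2275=601.77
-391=-391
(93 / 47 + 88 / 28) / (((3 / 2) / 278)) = 936860 / 987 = 949.20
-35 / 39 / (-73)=35 / 2847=0.01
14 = 14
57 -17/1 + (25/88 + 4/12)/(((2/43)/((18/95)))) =355427/8360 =42.52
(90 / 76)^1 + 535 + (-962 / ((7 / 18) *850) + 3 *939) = 378748471 / 113050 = 3350.27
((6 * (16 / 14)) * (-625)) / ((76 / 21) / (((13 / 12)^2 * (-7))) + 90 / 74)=-437710000 / 79223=-5525.04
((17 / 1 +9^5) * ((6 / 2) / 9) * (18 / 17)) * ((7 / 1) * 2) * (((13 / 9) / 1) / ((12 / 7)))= 37625042 / 153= 245915.31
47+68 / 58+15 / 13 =18596 / 377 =49.33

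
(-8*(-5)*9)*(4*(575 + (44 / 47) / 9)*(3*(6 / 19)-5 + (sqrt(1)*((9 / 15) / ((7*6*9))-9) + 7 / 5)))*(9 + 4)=-125434527.91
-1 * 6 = -6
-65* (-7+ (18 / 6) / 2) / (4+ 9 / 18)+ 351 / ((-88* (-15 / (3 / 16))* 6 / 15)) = 2016599 / 25344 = 79.57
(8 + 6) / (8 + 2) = 7 / 5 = 1.40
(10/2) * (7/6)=35/6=5.83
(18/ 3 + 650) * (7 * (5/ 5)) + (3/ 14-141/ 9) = 192215/ 42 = 4576.55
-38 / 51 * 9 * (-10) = 1140 / 17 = 67.06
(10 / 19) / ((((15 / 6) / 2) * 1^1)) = 8 / 19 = 0.42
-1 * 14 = -14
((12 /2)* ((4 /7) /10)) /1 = 12 /35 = 0.34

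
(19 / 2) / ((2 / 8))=38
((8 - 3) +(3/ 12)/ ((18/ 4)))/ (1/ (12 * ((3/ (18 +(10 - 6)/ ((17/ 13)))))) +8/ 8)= 3.19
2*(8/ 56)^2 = 2/ 49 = 0.04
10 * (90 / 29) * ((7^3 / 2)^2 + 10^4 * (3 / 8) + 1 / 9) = 29846125 / 29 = 1029176.72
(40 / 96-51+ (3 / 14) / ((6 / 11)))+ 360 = 6506 / 21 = 309.81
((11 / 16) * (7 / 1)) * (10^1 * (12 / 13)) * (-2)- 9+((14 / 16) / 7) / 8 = -97.83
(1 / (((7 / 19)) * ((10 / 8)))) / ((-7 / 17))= -1292 / 245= -5.27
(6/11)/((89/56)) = 336/979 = 0.34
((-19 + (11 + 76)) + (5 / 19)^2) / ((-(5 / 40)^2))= -4356.43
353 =353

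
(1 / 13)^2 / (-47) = -1 / 7943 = -0.00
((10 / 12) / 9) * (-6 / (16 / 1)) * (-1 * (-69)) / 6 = -115 / 288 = -0.40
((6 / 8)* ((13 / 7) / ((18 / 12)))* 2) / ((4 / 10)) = 4.64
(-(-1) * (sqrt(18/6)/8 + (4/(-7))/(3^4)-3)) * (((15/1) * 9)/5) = -1705/21 + 27 * sqrt(3)/8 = -75.34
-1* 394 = -394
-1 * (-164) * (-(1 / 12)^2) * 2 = -41 / 18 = -2.28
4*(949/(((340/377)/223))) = 79783379/85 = 938627.99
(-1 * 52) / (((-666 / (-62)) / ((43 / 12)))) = -17329 / 999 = -17.35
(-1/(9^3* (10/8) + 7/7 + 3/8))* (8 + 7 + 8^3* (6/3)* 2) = -16504/7301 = -2.26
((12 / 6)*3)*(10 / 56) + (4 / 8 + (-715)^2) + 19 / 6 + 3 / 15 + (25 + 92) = 107382857 / 210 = 511346.94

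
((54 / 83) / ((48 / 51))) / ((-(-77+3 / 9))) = 1377 / 152720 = 0.01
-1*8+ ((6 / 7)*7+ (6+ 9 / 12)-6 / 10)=83 / 20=4.15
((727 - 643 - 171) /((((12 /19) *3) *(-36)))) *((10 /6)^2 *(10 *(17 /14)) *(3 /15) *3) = 234175 /9072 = 25.81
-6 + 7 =1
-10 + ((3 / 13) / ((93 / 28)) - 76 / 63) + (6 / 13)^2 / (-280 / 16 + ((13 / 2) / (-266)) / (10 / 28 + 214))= -45331697330 / 4065972183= -11.15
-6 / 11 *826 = -4956 / 11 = -450.55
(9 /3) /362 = 3 /362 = 0.01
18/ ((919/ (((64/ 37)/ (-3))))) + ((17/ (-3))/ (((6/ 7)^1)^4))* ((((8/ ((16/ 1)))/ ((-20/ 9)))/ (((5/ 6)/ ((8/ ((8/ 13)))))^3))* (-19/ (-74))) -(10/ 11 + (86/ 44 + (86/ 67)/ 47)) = 54169874104524471/ 23556598340000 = 2299.56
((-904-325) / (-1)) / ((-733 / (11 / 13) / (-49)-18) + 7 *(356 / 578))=191442559 / 621597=307.99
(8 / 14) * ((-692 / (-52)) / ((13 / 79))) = 54668 / 1183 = 46.21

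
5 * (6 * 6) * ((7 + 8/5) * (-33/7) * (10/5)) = -102168/7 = -14595.43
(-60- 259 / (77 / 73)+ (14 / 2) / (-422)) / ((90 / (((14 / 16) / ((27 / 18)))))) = -9928933 / 5013360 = -1.98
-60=-60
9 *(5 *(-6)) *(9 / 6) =-405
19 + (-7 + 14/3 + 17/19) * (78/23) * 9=-10885/437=-24.91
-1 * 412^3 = -69934528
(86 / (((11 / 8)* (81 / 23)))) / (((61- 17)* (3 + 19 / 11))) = 989 / 11583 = 0.09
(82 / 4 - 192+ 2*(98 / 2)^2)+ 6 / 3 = 9265 / 2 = 4632.50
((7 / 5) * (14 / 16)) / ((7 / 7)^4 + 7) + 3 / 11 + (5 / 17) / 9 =246947 / 538560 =0.46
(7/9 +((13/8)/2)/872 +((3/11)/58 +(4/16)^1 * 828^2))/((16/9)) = 6865502464523/71211008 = 96410.69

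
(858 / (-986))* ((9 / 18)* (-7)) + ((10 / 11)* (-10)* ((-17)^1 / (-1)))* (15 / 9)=-8281901 / 32538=-254.53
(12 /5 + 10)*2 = 24.80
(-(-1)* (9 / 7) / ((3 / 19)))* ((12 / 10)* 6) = 2052 / 35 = 58.63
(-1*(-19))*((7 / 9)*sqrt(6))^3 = 131.39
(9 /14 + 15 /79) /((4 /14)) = 921 /316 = 2.91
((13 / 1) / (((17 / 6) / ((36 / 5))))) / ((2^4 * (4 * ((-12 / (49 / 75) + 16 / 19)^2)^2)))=263697395523471 / 48190751546976020480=0.00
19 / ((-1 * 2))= -19 / 2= -9.50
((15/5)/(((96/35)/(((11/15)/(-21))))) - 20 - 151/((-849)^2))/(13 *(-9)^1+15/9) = 462198451/2660236224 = 0.17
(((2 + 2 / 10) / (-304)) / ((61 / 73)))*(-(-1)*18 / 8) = -7227 / 370880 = -0.02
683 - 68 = 615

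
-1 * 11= -11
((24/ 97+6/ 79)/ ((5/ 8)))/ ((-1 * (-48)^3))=413/ 88277760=0.00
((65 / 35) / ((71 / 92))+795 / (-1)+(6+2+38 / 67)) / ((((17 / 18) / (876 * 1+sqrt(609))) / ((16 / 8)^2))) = -1646639310240 / 566083 - 1879725240 * sqrt(609) / 566083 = -2990775.26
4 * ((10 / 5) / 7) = 8 / 7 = 1.14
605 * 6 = 3630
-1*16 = -16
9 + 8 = 17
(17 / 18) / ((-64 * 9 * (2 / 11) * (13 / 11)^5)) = -30116537 / 7699131648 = -0.00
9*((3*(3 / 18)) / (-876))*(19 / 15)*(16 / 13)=-38 / 4745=-0.01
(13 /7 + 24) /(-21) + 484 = 482.77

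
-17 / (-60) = 17 / 60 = 0.28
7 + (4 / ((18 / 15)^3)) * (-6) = -62 / 9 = -6.89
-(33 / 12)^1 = -11 / 4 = -2.75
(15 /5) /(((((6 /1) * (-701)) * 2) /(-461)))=461 /2804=0.16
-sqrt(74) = -8.60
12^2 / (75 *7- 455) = 72 / 35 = 2.06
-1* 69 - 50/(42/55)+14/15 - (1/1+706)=-29419/35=-840.54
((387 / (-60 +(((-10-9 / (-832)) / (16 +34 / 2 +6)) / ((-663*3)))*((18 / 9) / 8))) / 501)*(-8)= 6195750912 / 60156386461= 0.10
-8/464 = -1/58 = -0.02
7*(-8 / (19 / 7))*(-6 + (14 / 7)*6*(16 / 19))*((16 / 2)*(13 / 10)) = -1589952 / 1805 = -880.86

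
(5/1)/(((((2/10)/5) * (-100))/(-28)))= 35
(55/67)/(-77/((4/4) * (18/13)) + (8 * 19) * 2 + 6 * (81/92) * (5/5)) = 2277/703634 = 0.00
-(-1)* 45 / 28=1.61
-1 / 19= -0.05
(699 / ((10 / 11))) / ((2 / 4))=7689 / 5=1537.80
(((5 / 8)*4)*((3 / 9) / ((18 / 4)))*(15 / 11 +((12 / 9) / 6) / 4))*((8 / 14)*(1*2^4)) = 44960 / 18711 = 2.40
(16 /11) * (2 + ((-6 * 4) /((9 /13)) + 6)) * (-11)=1280 /3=426.67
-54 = -54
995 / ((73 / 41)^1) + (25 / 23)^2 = 21626180 / 38617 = 560.02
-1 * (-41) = 41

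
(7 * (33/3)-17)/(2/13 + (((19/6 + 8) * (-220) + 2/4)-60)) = -4680/196249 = -0.02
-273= -273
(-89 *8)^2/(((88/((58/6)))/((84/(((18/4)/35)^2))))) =252128598400/891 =282972613.24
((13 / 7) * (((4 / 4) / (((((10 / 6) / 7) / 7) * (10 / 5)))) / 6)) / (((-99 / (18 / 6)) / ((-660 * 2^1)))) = 182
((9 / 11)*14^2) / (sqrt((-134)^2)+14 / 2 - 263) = -882 / 671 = -1.31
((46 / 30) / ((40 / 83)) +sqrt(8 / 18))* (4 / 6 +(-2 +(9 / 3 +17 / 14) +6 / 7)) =362513 / 25200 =14.39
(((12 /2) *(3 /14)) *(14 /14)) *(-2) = -18 /7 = -2.57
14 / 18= 7 / 9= 0.78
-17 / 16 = -1.06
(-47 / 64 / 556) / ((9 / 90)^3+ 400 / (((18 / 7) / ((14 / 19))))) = -1004625 / 87181560608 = -0.00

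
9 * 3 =27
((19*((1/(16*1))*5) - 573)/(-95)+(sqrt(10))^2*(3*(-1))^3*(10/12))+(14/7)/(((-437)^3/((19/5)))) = -76963733403/351382960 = -219.03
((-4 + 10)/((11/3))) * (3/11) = 54/121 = 0.45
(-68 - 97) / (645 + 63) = -55 / 236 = -0.23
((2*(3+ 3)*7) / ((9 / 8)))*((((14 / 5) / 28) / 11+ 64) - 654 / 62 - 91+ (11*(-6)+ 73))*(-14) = 54429984 / 1705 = 31923.74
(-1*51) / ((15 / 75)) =-255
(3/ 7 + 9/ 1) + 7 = 115/ 7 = 16.43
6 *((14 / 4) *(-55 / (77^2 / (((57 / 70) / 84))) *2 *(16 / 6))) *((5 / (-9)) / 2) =95 / 33957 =0.00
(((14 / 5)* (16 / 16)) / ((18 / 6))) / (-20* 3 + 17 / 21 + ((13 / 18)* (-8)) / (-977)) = -287238 / 18214345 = -0.02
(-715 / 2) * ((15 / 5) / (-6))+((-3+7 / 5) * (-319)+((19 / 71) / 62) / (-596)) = 9040242039 / 13117960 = 689.15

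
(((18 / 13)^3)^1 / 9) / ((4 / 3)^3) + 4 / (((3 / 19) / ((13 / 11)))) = 17437259 / 580008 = 30.06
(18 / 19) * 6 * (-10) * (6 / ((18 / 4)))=-75.79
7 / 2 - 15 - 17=-57 / 2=-28.50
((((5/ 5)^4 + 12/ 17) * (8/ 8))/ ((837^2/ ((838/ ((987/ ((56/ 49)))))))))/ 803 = 194416/ 66073996397871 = 0.00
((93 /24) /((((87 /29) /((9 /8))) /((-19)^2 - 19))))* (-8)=-15903 /4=-3975.75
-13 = -13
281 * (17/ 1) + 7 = 4784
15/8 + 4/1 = 47/8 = 5.88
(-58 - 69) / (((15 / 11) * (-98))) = 1397 / 1470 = 0.95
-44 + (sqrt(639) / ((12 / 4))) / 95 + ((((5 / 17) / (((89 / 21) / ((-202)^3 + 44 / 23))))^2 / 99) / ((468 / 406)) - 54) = sqrt(71) / 95 + 62682062842260666 / 21861983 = 2867171877.51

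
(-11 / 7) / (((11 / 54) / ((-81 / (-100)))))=-2187 / 350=-6.25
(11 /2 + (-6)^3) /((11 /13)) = -5473 /22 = -248.77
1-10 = -9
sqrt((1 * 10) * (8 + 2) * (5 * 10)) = 50 * sqrt(2) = 70.71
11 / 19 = 0.58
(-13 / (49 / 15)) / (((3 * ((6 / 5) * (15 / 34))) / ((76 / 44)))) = -20995 / 4851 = -4.33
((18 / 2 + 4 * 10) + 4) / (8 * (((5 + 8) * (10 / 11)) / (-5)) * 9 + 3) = -583 / 1839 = -0.32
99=99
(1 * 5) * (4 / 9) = 20 / 9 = 2.22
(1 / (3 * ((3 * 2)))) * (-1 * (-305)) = 305 / 18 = 16.94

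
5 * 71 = 355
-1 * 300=-300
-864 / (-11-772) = 32 / 29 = 1.10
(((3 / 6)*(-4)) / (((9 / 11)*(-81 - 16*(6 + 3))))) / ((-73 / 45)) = -0.01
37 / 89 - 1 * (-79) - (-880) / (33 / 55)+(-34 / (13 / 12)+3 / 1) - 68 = 5031901 / 3471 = 1449.70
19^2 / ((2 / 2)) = 361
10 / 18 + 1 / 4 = 29 / 36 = 0.81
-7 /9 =-0.78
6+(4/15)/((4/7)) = 97/15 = 6.47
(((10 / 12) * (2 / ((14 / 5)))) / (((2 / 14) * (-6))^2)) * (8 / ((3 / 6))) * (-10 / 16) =-875 / 108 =-8.10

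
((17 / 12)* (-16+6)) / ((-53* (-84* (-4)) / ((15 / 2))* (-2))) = -425 / 142464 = -0.00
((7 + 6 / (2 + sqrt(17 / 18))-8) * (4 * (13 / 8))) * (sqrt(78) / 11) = -234 * sqrt(663) / 605 + 2093 * sqrt(78) / 1210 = 5.32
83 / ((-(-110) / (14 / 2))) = 581 / 110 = 5.28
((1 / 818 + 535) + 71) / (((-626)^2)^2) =495709 / 125617641889568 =0.00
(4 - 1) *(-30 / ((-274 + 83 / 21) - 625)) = 945 / 9398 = 0.10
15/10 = 3/2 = 1.50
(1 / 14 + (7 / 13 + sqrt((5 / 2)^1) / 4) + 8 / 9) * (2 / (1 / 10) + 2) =11 * sqrt(10) / 4 + 27005 / 819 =41.67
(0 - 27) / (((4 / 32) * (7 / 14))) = -432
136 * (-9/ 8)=-153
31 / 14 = 2.21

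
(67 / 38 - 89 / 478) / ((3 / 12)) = 28644 / 4541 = 6.31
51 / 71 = 0.72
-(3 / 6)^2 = -1 / 4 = -0.25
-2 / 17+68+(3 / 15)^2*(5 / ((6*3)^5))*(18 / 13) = 7874249777 / 115998480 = 67.88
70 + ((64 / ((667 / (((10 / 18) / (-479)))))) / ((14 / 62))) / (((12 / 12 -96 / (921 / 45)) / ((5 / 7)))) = 70.00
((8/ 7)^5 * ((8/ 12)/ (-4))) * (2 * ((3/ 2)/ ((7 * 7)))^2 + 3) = -0.98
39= 39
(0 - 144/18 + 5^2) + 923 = 940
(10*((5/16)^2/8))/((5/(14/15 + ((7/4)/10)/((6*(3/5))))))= 3535/147456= 0.02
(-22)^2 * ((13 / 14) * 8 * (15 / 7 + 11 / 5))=15614.43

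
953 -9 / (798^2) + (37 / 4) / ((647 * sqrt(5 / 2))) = 37 * sqrt(10) / 12940 + 67430467 / 70756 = 953.01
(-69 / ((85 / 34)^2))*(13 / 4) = -897 / 25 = -35.88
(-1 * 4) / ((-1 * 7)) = 4 / 7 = 0.57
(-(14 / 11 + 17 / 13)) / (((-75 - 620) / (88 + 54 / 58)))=951651 / 2882165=0.33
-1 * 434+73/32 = -13815/32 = -431.72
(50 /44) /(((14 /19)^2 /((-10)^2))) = 225625 /1078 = 209.30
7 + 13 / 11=90 / 11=8.18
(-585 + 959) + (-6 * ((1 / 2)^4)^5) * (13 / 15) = 980418547 / 2621440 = 374.00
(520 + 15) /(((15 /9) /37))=11877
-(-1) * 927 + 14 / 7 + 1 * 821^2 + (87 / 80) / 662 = 35746411287 / 52960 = 674970.00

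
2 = 2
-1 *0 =0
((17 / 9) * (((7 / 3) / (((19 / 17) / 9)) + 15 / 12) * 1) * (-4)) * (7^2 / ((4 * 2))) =-1268659 / 1368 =-927.38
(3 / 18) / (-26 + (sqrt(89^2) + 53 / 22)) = 11 / 4317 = 0.00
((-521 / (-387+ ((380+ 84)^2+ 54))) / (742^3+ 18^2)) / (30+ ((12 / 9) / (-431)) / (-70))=-3368265 / 17032021569426661616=-0.00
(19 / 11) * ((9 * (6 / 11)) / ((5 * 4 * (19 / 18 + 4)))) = 4617 / 55055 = 0.08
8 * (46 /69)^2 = 32 /9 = 3.56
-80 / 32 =-5 / 2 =-2.50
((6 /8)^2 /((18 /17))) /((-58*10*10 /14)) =-119 /92800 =-0.00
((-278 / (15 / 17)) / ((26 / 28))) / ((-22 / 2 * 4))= 16541 / 2145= 7.71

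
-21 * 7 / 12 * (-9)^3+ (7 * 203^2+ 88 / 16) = 1189595 / 4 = 297398.75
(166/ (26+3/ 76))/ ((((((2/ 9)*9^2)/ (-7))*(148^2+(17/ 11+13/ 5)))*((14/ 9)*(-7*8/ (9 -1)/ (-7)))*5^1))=-17347/ 1192296046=-0.00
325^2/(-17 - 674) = -152.86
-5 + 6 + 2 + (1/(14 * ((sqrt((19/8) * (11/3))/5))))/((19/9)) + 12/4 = 45 * sqrt(1254)/27797 + 6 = 6.06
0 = 0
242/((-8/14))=-847/2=-423.50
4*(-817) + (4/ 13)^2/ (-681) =-376110868/ 115089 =-3268.00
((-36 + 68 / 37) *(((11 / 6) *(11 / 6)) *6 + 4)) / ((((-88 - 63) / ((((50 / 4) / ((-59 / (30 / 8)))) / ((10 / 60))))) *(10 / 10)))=-8591250 / 329633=-26.06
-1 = -1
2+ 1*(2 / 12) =13 / 6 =2.17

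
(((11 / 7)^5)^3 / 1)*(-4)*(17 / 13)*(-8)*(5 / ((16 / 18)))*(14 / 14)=12782379398411892060 / 61718299629259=207108.42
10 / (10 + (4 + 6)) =1 / 2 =0.50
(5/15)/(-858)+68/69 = 58321/59202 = 0.99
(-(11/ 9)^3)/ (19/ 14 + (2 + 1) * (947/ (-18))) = 9317/ 798498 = 0.01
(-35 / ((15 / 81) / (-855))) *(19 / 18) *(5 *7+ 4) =13304655 / 2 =6652327.50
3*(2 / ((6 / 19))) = 19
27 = 27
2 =2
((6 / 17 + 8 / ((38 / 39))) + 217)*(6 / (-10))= -218571 / 1615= -135.34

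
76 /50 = 38 /25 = 1.52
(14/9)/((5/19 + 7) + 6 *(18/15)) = 665/6183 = 0.11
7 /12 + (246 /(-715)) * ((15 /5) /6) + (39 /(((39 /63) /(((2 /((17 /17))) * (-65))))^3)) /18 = -172161986471 /8580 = -20065499.59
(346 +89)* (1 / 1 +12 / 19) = 13485 / 19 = 709.74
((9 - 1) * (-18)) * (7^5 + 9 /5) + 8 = -12102296 /5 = -2420459.20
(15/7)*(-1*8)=-120/7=-17.14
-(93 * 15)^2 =-1946025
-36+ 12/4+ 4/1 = -29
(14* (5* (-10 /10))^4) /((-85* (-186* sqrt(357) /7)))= 875* sqrt(357) /80631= 0.21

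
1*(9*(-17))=-153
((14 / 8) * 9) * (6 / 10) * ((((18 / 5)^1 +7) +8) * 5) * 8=35154 / 5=7030.80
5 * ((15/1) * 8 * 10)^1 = 6000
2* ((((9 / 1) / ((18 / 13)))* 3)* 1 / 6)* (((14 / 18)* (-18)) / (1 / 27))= -2457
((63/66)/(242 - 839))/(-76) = 7/332728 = 0.00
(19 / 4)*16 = 76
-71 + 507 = 436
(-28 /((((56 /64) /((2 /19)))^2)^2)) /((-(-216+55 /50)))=-2621440 /96060521347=-0.00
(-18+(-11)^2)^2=10609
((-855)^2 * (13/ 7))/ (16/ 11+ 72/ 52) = 478175.75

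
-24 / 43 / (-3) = 8 / 43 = 0.19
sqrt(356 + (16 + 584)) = 2* sqrt(239) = 30.92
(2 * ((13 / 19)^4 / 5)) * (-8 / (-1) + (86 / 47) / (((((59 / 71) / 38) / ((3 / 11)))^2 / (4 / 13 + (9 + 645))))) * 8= 1684685843423859328 / 12899463847435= 130601.23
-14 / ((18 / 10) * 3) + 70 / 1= 1820 / 27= 67.41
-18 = -18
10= 10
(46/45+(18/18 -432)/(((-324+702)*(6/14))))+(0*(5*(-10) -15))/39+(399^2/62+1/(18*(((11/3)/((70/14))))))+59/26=4611331772/1795365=2568.46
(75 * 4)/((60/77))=385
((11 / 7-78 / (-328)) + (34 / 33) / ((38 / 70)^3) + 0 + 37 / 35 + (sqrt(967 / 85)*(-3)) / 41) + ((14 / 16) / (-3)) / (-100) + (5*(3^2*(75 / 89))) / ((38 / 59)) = 105128435502203 / 1541755045600-3*sqrt(82195) / 3485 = 67.94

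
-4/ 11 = -0.36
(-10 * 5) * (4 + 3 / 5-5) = 20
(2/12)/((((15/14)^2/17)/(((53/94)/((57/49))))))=2163301/1808325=1.20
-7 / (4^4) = -7 / 256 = -0.03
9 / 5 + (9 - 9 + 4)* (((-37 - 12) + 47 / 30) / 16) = -1207 / 120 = -10.06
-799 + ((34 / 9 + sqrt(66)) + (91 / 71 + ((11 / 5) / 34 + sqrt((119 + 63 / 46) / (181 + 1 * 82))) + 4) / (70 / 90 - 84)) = -64707584521 / 81363870 - 9 * sqrt(1367074) / 1294486 + sqrt(66) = -787.17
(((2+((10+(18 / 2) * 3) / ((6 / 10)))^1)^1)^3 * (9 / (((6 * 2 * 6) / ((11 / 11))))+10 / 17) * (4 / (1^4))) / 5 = 675883487 / 4590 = 147251.30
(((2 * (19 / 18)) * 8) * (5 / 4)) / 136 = 95 / 612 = 0.16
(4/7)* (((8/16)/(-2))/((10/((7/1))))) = -1/10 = -0.10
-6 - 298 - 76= -380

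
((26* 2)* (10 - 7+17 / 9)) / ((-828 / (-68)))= 38896 / 1863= 20.88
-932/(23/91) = -84812/23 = -3687.48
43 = 43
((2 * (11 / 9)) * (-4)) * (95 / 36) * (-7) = 14630 / 81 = 180.62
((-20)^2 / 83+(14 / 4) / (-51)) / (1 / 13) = 522847 / 8466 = 61.76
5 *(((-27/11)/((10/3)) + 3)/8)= 249/176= 1.41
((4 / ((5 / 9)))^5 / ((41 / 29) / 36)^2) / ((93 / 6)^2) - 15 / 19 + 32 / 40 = 5008724922010561 / 95916809375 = 52219.47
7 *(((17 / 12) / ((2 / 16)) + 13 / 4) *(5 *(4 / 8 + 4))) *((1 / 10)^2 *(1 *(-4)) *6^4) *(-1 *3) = 357210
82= 82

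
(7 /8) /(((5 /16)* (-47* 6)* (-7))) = 0.00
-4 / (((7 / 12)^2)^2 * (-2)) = 41472 / 2401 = 17.27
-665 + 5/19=-12630/19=-664.74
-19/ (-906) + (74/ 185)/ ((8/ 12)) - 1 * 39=-173857/ 4530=-38.38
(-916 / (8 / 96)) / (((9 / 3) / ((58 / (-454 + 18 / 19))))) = 126179 / 269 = 469.07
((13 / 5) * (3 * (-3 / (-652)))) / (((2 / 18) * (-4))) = -1053 / 13040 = -0.08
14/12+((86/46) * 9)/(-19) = 737/2622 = 0.28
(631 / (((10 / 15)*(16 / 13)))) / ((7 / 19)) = 2087.37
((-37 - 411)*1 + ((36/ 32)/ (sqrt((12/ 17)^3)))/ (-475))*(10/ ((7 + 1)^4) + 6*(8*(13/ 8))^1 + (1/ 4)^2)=-1119139/ 32 - 2717909*sqrt(51)/ 62259200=-34973.41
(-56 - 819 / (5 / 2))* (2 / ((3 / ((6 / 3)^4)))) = -61376 / 15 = -4091.73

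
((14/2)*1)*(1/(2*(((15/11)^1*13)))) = 77/390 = 0.20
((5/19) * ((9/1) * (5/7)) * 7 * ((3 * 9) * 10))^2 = 3690562500/361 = 10223164.82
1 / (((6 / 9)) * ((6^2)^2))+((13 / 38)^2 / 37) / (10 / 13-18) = 314677 / 323132544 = 0.00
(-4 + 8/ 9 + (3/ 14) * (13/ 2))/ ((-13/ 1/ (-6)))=-433/ 546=-0.79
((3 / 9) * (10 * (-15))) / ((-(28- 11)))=50 / 17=2.94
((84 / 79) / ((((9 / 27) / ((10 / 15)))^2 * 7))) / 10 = 24 / 395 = 0.06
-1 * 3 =-3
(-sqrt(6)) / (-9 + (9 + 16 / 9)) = -9 * sqrt(6) / 16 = -1.38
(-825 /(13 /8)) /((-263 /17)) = 112200 /3419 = 32.82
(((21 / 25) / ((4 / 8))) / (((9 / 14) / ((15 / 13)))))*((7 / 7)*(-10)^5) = -3920000 / 13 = -301538.46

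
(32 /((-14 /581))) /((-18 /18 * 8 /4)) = 664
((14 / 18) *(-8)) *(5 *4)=-1120 / 9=-124.44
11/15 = 0.73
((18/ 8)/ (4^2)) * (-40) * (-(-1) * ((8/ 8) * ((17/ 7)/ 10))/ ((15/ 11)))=-561/ 560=-1.00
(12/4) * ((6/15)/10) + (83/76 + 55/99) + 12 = 235427/17100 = 13.77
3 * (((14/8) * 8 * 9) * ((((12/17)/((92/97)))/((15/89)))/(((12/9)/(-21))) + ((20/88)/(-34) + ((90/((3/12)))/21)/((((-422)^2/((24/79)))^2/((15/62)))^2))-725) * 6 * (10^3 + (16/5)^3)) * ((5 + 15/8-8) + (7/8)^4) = 576608588536056663672800887063901510764047861/575000407679515058102295733967110000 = 1002796834.29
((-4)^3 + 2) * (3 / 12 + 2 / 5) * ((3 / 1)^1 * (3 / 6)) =-1209 / 20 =-60.45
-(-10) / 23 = 10 / 23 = 0.43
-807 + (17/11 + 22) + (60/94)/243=-32808616/41877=-783.45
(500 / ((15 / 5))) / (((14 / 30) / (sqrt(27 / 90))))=250 * sqrt(30) / 7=195.62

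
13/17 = 0.76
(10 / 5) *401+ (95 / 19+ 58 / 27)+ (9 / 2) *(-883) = -3164.35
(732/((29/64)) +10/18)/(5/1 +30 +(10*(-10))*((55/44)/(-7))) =2952439/96570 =30.57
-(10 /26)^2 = -25 /169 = -0.15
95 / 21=4.52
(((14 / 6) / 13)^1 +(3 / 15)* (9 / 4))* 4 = 491 / 195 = 2.52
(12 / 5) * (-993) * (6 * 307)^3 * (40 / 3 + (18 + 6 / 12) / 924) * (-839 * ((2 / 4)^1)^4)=16061365344040245819 / 1540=10429458015610549.23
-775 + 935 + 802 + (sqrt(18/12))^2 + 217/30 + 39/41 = 597586/615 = 971.68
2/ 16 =1/ 8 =0.12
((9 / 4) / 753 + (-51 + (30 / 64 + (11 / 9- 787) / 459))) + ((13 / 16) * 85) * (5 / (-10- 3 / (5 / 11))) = -11832639613 / 161997408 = -73.04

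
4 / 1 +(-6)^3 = -212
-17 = -17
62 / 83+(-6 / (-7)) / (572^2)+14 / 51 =4951615355 / 4847394552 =1.02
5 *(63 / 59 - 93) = -27120 / 59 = -459.66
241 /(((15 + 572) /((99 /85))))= 23859 /49895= 0.48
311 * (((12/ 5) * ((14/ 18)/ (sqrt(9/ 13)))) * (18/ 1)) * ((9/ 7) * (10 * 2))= 89568 * sqrt(13)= 322942.02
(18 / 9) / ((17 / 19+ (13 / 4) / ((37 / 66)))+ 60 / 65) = 36556 / 139189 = 0.26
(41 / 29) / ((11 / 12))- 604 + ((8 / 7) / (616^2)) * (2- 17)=-5800882291 / 9628696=-602.46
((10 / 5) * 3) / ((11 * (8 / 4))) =0.27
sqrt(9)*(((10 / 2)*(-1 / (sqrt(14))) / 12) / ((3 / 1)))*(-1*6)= 5*sqrt(14) / 28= 0.67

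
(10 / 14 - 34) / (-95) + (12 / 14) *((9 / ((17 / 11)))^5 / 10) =542395155124 / 944204905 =574.45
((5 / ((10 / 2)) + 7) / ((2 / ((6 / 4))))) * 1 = 6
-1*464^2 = -215296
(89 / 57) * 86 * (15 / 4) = 19135 / 38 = 503.55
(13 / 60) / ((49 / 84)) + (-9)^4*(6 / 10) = 137794 / 35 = 3936.97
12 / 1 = 12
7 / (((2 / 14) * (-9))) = -49 / 9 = -5.44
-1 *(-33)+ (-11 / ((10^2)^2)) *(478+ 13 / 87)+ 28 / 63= 85917233 / 2610000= 32.92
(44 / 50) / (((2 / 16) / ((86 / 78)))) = 7568 / 975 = 7.76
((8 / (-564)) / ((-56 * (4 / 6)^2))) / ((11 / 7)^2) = 0.00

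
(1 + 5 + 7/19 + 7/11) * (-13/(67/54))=-1027728/14003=-73.39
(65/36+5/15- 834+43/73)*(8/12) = -2184583/3942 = -554.18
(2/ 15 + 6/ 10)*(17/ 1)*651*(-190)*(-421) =649182842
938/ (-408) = -469/ 204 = -2.30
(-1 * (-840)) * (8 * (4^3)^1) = 430080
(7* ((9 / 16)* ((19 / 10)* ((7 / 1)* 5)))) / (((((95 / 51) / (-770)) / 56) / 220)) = -1333491390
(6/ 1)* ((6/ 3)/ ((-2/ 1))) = -6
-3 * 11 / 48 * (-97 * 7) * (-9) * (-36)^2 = -5444901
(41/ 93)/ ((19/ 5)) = 205/ 1767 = 0.12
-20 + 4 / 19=-376 / 19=-19.79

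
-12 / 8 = -3 / 2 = -1.50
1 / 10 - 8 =-79 / 10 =-7.90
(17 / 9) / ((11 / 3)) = 17 / 33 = 0.52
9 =9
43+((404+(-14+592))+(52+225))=1302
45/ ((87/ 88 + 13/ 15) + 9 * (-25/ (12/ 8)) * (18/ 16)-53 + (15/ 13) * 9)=-0.21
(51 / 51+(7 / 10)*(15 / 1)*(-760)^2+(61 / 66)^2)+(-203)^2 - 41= 26597604685 / 4356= 6105969.85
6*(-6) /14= -18 /7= -2.57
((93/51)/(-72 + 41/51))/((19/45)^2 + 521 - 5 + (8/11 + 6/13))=-26930475/543983976563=-0.00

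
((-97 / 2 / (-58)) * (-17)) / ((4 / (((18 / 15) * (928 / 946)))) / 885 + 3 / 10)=-515070 / 11009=-46.79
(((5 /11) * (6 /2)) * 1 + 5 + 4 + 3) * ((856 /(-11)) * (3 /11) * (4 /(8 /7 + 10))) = -1761648 /17303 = -101.81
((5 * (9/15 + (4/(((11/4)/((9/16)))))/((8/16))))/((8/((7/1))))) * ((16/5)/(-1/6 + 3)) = 10332/935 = 11.05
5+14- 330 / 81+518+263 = 21490 / 27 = 795.93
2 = 2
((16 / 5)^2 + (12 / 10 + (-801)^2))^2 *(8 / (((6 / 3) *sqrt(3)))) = 1029166307906884 *sqrt(3) / 1875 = 950703111857.49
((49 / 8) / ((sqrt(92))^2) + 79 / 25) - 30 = -492631 / 18400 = -26.77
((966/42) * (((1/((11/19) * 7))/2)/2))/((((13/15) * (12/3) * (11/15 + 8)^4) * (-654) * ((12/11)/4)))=-36871875/93476630924768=-0.00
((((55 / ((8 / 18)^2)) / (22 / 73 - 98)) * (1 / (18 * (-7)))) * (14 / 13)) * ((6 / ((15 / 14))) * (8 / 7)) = 7227 / 46358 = 0.16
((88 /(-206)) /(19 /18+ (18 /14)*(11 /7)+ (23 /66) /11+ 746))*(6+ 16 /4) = -23478840 /4117232699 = -0.01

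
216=216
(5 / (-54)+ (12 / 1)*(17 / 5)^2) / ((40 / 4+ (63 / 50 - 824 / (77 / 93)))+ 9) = -14410319 / 101347173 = -0.14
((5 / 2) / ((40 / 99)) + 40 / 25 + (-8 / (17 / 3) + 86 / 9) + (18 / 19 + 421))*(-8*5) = -101833061 / 5814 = -17515.15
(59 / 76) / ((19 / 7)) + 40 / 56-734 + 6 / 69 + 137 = -138540179 / 232484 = -595.91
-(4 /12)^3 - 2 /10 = -32 /135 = -0.24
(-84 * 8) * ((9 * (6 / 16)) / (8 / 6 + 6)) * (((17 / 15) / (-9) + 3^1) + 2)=-82908 / 55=-1507.42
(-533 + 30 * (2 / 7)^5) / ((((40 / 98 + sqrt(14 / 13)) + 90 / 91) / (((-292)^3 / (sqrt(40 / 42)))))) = -724774292508656 * sqrt(390) / 887795 + 129009824066540768 * sqrt(105) / 60902737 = 5583912240.30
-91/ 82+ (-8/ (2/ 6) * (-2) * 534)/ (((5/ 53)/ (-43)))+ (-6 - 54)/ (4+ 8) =-4790059401/ 410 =-11683071.71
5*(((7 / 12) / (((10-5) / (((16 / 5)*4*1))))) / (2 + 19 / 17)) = 2.39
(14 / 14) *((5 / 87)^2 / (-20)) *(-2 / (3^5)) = 5 / 3678534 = 0.00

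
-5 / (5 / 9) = -9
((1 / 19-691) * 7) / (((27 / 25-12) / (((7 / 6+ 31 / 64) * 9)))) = 6581.44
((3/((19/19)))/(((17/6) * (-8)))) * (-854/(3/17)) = 1281/2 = 640.50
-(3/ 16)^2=-9/ 256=-0.04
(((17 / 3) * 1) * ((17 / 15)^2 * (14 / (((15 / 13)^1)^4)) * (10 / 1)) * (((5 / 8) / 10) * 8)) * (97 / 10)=95277411047 / 34171875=2788.18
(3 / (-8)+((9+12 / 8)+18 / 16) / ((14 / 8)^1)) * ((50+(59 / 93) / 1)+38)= 964431 / 1736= 555.55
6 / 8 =3 / 4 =0.75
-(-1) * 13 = 13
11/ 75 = 0.15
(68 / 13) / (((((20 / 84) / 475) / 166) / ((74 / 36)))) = 138870620 / 39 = 3560785.13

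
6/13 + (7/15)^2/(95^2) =0.46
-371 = -371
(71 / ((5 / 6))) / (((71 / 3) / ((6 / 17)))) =108 / 85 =1.27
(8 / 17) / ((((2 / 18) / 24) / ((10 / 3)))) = 5760 / 17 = 338.82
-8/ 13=-0.62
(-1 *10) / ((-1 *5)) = 2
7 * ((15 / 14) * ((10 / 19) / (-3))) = -25 / 19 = -1.32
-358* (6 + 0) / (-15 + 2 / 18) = 9666 / 67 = 144.27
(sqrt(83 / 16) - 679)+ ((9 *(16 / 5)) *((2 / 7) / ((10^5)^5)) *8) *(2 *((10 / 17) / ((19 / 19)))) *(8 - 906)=-394536132812500000000004041 / 581054687500000000000000+ sqrt(83) / 4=-676.72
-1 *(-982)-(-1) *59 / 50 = 49159 / 50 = 983.18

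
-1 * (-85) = 85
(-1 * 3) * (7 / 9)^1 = -7 / 3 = -2.33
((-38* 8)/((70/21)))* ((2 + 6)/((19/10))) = -384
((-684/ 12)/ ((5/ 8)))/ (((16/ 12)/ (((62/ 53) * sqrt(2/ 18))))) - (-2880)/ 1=756132/ 265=2853.33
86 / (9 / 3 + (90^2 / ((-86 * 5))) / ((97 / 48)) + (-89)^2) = 179353 / 16506062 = 0.01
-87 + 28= -59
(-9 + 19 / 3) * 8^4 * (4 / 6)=-65536 / 9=-7281.78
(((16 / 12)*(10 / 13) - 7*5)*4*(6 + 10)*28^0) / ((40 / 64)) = -3478.97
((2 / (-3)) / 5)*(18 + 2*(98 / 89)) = -3596 / 1335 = -2.69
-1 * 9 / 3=-3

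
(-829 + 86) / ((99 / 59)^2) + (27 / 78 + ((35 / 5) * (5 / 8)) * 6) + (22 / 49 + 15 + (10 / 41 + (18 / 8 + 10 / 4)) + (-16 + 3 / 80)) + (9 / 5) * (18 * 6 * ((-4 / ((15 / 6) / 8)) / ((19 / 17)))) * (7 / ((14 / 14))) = -30771353711580799 / 1945392649200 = -15817.55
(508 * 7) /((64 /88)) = 9779 /2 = 4889.50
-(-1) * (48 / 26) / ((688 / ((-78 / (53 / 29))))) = -261 / 2279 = -0.11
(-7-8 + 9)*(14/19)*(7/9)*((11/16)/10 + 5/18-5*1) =328349/20520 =16.00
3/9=1/3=0.33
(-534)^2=285156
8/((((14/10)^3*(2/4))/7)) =2000/49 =40.82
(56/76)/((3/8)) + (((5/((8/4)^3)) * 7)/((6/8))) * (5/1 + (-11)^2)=42007/57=736.96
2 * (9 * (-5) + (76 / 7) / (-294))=-92686 / 1029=-90.07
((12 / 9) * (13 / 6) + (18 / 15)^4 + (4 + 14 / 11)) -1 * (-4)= 880804 / 61875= 14.24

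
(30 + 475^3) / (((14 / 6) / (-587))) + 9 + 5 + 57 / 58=-26961389228.59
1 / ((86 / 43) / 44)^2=484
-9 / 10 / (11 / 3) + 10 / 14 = 361 / 770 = 0.47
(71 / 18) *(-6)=-71 / 3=-23.67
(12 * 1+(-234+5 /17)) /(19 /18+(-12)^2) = -67842 /44387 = -1.53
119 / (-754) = -119 / 754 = -0.16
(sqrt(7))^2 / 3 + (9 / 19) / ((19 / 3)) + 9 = 12355 / 1083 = 11.41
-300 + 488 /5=-1012 /5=-202.40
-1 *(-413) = 413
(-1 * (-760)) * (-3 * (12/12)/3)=-760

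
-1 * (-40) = 40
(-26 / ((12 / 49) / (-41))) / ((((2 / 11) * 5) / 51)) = 4883879 / 20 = 244193.95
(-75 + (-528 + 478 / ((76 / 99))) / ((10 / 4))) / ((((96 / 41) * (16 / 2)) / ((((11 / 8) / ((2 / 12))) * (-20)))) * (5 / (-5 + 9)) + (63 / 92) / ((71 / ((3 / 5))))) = 10393248096 / 38095019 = 272.82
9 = 9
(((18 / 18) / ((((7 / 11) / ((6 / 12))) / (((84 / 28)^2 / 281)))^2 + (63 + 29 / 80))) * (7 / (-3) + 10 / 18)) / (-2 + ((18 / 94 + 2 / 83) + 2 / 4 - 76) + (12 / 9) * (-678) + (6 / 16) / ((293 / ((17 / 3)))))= 2549185284096 / 2311001398048850567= 0.00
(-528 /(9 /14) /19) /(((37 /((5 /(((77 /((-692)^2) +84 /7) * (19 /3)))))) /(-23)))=27138180608 /15351053173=1.77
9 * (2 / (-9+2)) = -18 / 7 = -2.57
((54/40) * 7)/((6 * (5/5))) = 63/40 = 1.58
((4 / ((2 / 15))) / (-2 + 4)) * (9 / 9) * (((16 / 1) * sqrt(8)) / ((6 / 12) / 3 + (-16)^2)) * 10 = 28800 * sqrt(2) / 1537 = 26.50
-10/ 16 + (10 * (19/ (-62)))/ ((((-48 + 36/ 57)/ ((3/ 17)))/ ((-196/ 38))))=-43249/ 63240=-0.68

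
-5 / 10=-1 / 2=-0.50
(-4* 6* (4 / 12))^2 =64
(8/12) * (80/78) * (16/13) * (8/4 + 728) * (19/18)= 648.46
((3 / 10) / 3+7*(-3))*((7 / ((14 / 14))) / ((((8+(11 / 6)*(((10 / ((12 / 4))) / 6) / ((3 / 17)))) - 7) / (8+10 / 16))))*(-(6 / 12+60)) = 989381547 / 87760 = 11273.72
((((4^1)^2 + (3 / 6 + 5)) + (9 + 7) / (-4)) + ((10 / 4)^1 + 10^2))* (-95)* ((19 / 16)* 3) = -81225 / 2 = -40612.50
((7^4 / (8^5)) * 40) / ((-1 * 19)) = -12005 / 77824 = -0.15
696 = 696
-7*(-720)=5040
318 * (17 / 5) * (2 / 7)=10812 / 35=308.91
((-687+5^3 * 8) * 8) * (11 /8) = 3443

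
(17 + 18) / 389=35 / 389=0.09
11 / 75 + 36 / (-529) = 3119 / 39675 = 0.08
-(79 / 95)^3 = -493039 / 857375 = -0.58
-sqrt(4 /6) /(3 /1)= -sqrt(6) /9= -0.27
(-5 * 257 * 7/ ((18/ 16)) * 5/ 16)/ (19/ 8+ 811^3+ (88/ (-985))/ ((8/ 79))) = -177201500/ 37829560068387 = -0.00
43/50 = 0.86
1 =1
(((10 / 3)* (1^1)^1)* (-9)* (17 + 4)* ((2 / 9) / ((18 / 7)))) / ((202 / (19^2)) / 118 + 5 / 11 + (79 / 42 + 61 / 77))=-1607222540 / 92471151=-17.38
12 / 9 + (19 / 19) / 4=19 / 12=1.58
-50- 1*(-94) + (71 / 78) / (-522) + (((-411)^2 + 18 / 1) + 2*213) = 6897656773 / 40716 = 169409.00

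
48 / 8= 6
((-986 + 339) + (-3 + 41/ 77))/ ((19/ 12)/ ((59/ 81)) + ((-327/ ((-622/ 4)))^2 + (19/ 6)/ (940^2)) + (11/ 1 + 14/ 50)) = -1512961642204461600/ 41642641508214901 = -36.33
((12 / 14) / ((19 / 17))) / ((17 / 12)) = 72 / 133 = 0.54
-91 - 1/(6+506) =-46593/512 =-91.00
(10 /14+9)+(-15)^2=1643 /7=234.71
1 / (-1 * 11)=-1 / 11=-0.09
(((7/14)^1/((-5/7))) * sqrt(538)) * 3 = -48.71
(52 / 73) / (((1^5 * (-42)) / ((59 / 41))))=-1534 / 62853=-0.02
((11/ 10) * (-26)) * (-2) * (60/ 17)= 3432/ 17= 201.88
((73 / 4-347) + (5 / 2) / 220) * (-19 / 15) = 183217 / 440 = 416.40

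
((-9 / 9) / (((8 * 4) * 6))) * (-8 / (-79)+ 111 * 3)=-26315 / 15168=-1.73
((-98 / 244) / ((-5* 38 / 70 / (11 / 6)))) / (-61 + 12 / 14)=-0.00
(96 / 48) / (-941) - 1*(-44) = 41402 / 941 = 44.00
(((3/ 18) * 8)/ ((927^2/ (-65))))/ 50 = -26/ 12889935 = -0.00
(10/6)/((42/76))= 190/63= 3.02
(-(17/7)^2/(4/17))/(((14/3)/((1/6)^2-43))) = 1085773/4704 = 230.82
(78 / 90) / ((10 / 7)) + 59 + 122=27241 / 150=181.61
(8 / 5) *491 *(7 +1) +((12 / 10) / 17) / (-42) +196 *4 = 841187 / 119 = 7068.80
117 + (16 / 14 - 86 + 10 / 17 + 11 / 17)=3972 / 119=33.38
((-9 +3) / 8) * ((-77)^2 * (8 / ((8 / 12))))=-53361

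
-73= -73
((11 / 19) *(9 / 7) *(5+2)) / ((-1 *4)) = -99 / 76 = -1.30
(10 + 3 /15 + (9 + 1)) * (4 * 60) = 4848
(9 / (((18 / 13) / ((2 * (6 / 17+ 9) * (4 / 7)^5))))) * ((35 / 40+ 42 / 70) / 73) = 15609984 / 104287435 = 0.15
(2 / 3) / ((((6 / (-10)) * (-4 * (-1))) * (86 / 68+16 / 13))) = -1105 / 9927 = -0.11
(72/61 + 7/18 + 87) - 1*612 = -574727/1098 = -523.43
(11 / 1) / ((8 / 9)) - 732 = -5757 / 8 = -719.62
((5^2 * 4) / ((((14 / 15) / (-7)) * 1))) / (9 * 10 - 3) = -250 / 29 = -8.62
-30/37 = -0.81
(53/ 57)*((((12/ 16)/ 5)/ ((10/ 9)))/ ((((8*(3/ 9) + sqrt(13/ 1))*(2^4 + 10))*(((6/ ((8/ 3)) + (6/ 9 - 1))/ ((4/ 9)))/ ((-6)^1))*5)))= 432/ 710125 - 162*sqrt(13)/ 710125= -0.00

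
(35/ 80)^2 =49/ 256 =0.19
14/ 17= 0.82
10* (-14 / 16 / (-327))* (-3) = -35 / 436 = -0.08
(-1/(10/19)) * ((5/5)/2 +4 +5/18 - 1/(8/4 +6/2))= -1957/225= -8.70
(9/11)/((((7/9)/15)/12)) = 14580/77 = 189.35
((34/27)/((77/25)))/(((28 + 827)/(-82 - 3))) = -14450/355509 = -0.04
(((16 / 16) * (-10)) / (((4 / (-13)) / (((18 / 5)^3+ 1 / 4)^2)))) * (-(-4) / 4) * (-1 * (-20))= 7150561717 / 5000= 1430112.34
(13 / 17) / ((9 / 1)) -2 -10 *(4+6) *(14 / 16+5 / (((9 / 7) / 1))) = -48787 / 102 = -478.30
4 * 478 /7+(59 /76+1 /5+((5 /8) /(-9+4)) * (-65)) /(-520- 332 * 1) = 1238009821 /4532640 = 273.13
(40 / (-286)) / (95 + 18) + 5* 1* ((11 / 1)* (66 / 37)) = 58656430 / 597883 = 98.11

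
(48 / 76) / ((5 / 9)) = 108 / 95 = 1.14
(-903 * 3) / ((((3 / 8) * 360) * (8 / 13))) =-3913 / 120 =-32.61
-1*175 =-175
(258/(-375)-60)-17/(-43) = -324073/5375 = -60.29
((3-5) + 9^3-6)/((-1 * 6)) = -721/6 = -120.17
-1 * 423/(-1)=423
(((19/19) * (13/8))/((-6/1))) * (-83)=1079/48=22.48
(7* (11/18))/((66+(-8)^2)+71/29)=2233/69138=0.03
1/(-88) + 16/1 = 1407/88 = 15.99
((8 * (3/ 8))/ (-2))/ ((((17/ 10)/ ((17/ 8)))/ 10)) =-75/ 4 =-18.75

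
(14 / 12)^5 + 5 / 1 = 55687 / 7776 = 7.16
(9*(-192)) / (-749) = 1728 / 749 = 2.31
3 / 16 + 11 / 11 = 19 / 16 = 1.19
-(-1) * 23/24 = 23/24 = 0.96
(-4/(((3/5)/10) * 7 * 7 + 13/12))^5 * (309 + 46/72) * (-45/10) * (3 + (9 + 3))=732499200000000000/36080953149617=20301.55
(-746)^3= -415160936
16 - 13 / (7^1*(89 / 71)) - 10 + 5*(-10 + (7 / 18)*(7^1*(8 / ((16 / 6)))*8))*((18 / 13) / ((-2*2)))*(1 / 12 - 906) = 2810789075 / 32396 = 86763.46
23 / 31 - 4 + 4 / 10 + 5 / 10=-731 / 310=-2.36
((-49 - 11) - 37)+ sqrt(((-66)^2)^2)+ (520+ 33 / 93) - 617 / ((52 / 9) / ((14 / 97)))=372454519 / 78182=4763.94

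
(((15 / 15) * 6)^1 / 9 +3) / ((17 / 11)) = 121 / 51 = 2.37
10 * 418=4180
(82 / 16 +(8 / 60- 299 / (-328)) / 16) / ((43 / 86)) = 408581 / 39360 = 10.38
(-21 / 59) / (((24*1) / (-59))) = 7 / 8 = 0.88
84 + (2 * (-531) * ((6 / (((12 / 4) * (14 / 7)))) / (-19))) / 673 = 1075170 / 12787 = 84.08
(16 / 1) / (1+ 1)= 8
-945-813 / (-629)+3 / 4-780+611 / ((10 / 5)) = -1417.46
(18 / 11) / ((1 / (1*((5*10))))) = 900 / 11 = 81.82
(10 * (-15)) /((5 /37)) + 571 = -539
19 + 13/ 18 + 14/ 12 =188/ 9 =20.89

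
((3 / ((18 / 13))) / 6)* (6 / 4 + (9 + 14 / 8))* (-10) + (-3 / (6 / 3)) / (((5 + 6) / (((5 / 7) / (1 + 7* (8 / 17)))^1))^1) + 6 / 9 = -17642257 / 404712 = -43.59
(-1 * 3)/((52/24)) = -18/13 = -1.38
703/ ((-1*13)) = -703/ 13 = -54.08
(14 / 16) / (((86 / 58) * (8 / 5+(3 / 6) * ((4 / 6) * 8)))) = 3045 / 22016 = 0.14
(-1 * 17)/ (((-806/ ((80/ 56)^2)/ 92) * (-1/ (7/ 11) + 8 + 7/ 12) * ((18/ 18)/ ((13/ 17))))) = 55200/ 127813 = 0.43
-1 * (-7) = 7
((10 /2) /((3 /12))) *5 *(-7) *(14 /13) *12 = -117600 /13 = -9046.15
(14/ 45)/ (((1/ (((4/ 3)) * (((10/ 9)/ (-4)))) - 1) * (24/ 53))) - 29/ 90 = -2537/ 4995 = -0.51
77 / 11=7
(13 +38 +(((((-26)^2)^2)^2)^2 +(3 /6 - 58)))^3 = 82931725705091616965217150000000000000000000000000000000000000000000.00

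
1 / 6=0.17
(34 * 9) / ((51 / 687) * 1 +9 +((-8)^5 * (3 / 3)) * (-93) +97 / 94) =2195652 / 21866355523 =0.00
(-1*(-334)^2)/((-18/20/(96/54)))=17848960/81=220357.53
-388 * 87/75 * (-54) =607608/25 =24304.32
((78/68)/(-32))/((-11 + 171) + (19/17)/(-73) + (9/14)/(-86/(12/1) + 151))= -17198727/76762860032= -0.00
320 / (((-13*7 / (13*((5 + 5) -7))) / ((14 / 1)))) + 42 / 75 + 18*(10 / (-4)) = -49111 / 25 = -1964.44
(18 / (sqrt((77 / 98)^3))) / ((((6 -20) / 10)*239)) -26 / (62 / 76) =-988 / 31 -180*sqrt(154) / 28919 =-31.95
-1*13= -13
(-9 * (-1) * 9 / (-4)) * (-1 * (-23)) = -1863 / 4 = -465.75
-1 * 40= -40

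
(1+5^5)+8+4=3138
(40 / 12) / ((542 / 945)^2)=1488375 / 146882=10.13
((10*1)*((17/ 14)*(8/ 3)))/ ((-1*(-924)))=170/ 4851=0.04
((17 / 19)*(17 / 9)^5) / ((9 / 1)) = 24137569 / 10097379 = 2.39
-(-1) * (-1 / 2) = -0.50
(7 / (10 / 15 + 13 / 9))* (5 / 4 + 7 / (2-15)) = 2331 / 988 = 2.36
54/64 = 27/32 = 0.84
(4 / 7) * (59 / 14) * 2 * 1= 236 / 49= 4.82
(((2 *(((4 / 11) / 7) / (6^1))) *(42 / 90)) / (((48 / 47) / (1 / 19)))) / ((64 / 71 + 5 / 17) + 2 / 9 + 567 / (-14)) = -56729 / 5323863270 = -0.00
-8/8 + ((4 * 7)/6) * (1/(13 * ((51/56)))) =-1205/1989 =-0.61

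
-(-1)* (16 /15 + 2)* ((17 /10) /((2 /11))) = 4301 /150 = 28.67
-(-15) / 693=5 / 231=0.02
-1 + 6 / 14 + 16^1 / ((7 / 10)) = 156 / 7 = 22.29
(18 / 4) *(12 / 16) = 27 / 8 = 3.38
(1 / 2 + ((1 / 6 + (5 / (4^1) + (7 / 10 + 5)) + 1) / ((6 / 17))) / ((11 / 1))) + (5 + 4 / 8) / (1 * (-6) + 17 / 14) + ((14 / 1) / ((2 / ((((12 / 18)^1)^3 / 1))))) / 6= 4267337 / 2387880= 1.79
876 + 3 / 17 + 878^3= 11506229479 / 17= 676837028.18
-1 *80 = -80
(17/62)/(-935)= -1/3410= -0.00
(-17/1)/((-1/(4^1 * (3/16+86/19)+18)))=47617/76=626.54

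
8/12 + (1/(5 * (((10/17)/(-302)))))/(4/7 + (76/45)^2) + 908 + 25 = 903.68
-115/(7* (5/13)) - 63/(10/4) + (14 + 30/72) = -22469/420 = -53.50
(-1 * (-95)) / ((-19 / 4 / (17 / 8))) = -85 / 2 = -42.50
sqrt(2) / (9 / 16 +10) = 16 *sqrt(2) / 169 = 0.13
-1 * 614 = -614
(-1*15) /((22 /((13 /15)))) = -13 /22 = -0.59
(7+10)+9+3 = 29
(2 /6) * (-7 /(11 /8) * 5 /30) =-28 /99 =-0.28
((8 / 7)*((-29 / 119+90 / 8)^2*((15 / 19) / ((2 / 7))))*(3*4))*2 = 2470240890 / 269059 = 9181.04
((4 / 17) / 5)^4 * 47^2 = 0.01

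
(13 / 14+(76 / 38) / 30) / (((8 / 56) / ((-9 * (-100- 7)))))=67089 / 10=6708.90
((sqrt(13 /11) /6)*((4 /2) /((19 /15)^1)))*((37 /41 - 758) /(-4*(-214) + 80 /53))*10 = -2.53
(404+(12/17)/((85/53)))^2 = 163571.83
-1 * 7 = -7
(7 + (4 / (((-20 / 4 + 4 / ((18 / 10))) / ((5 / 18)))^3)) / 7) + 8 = 15.00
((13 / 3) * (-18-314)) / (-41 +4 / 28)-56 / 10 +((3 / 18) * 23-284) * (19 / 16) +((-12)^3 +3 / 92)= -82217033 / 40480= -2031.05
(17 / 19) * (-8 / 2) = -68 / 19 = -3.58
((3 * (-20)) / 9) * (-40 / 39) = 800 / 117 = 6.84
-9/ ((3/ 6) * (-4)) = 9/ 2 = 4.50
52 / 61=0.85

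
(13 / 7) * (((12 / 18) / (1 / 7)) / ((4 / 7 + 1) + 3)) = 91 / 48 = 1.90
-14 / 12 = -7 / 6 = -1.17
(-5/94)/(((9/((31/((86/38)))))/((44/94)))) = -32395/854883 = -0.04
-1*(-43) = 43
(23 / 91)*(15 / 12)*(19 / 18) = 2185 / 6552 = 0.33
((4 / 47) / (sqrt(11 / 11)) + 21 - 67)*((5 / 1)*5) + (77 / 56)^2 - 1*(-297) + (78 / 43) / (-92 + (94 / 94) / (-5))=-50623901671 / 59627584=-849.00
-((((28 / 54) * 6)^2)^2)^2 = -8776.56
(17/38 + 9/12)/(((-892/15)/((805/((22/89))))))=-97795425/1491424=-65.57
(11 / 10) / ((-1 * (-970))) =11 / 9700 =0.00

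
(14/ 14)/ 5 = 1/ 5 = 0.20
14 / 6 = 7 / 3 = 2.33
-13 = -13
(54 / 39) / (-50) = -9 / 325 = -0.03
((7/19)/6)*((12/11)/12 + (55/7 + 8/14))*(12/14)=656/1463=0.45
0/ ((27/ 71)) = 0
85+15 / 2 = 185 / 2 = 92.50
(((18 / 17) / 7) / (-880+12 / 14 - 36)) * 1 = -9 / 54451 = -0.00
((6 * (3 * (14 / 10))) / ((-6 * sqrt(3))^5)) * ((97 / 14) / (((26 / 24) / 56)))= -679 * sqrt(3) / 15795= -0.07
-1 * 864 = -864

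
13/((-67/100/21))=-27300/67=-407.46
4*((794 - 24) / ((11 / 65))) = 18200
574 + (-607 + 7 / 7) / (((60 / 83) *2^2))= 14577 / 40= 364.42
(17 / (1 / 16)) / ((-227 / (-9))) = 2448 / 227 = 10.78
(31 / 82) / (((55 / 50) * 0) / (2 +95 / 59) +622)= 31 / 51004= 0.00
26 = 26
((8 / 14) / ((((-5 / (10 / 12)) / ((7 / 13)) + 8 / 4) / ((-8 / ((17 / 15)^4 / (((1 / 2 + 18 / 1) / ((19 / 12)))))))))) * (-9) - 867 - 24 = -1464501384 / 1586899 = -922.87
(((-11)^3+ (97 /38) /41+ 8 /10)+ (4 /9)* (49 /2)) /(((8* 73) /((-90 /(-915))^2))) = -92492537 /4232042140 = -0.02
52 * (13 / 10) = 338 / 5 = 67.60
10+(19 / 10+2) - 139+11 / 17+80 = -7557 / 170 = -44.45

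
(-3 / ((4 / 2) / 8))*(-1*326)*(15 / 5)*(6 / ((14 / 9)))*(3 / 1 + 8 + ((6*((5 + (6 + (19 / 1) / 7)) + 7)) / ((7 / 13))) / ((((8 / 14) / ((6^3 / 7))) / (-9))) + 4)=-1741504746600 / 343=-5077273313.70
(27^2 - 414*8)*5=-12915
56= 56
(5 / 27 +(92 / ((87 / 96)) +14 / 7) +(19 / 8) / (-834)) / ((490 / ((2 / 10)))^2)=0.00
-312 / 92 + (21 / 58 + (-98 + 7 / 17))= -2281803 / 22678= -100.62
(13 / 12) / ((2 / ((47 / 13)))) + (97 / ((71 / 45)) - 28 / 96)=13450 / 213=63.15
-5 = -5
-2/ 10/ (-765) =1/ 3825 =0.00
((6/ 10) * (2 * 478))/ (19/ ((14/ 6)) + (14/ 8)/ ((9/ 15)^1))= 240912/ 4645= 51.86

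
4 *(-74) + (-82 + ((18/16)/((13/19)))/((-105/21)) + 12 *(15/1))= -198.33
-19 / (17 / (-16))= 304 / 17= 17.88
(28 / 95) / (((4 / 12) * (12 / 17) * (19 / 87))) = 10353 / 1805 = 5.74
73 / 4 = 18.25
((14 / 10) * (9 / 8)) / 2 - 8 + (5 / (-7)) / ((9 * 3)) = -109453 / 15120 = -7.24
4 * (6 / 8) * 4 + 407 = 419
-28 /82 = -14 /41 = -0.34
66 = 66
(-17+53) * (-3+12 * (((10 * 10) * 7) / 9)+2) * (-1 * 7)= -234948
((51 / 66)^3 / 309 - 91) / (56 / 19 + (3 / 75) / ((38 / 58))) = -142217944525 / 4701741528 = -30.25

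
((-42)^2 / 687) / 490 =6 / 1145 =0.01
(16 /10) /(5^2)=0.06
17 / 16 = 1.06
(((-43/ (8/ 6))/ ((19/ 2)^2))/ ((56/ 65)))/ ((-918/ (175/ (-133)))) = -69875/ 117535824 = -0.00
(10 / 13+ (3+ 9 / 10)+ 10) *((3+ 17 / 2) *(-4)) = -43861 / 65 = -674.78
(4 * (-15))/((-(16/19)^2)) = 84.61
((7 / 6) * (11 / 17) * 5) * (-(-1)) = 385 / 102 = 3.77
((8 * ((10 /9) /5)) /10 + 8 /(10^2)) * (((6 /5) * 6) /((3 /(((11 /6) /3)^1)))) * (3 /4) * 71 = 22649 /1125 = 20.13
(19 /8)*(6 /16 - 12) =-1767 /64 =-27.61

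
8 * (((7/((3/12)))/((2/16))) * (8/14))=1024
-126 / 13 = -9.69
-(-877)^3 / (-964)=-674526133 / 964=-699715.91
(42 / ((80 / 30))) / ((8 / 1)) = 63 / 32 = 1.97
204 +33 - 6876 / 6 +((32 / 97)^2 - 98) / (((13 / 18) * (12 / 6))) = -976.77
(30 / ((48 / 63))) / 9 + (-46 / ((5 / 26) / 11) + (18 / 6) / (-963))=-33728473 / 12840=-2626.83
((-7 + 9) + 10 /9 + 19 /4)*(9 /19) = 283 /76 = 3.72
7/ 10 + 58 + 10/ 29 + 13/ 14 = 60873/ 1015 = 59.97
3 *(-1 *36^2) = -3888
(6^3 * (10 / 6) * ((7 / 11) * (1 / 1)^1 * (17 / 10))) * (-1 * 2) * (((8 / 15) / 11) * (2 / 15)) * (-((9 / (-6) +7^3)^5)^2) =2628778524624500282249544102431 / 24200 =108627211761342986869815900.00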